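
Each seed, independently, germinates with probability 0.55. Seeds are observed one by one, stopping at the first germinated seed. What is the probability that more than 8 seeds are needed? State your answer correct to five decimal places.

0.00168

Y = number of seeds to the first success; geometric, p = 0.55.
P(Y > 8) = P(first 8 all fail) = (1−p)^8 = 0.0016815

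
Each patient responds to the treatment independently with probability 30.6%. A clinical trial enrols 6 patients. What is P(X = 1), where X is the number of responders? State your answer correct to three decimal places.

0.296

X ~ Binomial(n=6, p=0.306).
P(X=1) = C(6,1) · p^1 · (1−p)^5
= 6 · 0.306 · 0.16099 = 0.29558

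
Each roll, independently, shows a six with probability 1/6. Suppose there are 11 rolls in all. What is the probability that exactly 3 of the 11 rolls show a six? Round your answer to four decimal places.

X ~ Binomial(n=11, p=0.166667).
P(X=3) = C(11,3) · p^3 · (1−p)^8
= 165 · 0.0046296 · 0.23257 = 0.177656

0.1777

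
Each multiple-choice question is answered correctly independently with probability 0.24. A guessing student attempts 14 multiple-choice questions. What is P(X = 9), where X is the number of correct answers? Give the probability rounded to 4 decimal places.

0.0013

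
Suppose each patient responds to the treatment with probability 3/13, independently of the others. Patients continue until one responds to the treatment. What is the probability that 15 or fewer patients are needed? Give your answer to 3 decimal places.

Y = number of patients to the first success; geometric, p = 0.230769.
P(Y ≤ 15) = 1 − (1−p)^15 = 1 − 0.01954 = 0.98046

0.980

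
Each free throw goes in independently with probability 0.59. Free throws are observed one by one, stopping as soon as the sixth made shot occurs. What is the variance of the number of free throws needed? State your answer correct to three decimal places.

7.067

Y = total free throws until the sixth success; negative binomial with r=6, p=0.59.
Var(Y) = r(1−p)/p² = 6·0.41 / 0.59² = 7.06693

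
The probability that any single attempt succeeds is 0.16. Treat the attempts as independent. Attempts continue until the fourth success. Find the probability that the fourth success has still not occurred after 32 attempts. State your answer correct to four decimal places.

Needing more than 32 attempts ⇔ fewer than 4 successes in the first 32. With X ~ Binomial(32, 0.16), P(Y > 32) = P(X ≤ 3).
  k=0: C(32,0)·0.16^0·0.84^32 = 0.003775
  k=1: C(32,1)·0.16^1·0.84^31 = 0.023011
  k=2: C(32,2)·0.16^2·0.84^30 = 0.067936
  k=3: C(32,3)·0.16^3·0.84^29 = 0.129402
P(X ≤ 3) = 0.224124

0.2241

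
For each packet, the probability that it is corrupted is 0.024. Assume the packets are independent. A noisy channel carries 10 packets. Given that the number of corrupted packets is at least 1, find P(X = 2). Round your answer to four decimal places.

0.0990

X ~ Binomial(10, 0.024). Want P(X=2 | X≥1) = P(X=2) / P(X≥1).
P(X=2) = C(10,2)·0.024^2·0.976^8 = 0.021342
P(X≥1) = 1 − 0.784329 = 0.215671
Ratio = 0.021342 / 0.215671 = 0.098956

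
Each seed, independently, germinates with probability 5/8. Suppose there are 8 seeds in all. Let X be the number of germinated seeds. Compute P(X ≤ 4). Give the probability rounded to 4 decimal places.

0.3486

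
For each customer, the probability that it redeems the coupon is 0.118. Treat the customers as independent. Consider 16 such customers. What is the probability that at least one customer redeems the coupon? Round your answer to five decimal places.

0.86588

P(at least one) = 1 − P(none) = 1 − (1 − 0.118)^16
= 1 − 0.1341212 = 0.8658788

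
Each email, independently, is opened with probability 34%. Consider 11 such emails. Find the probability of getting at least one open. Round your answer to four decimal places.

P(at least one) = 1 − P(none) = 1 − (1 − 0.34)^11
= 1 − 0.010351 = 0.989649

0.9896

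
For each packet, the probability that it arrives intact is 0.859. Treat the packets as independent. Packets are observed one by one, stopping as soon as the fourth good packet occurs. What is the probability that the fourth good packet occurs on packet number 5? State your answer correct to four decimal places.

Y = trial on which the fourth success occurs; negative binomial, r=4, p=0.859.
P(Y=5) = C(4,3) · p^4 · (1−p)^1
= 4 · 0.54447 · 0.141 = 0.307080

0.3071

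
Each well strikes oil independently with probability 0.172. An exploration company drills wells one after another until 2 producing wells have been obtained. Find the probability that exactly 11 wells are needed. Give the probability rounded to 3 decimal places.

Y = trial on which the second success occurs; negative binomial, r=2, p=0.172.
P(Y=11) = C(10,1) · p^2 · (1−p)^9
= 10 · 0.029584 · 0.18292 = 0.05412

0.054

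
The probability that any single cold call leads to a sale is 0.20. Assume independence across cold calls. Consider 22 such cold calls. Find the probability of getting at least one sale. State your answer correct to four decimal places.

0.9926

P(at least one) = 1 − P(none) = 1 − (1 − 0.20)^22
= 1 − 0.007379 = 0.992621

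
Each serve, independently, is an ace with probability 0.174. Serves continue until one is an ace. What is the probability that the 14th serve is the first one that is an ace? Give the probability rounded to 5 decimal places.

Geometric (trials to first success), p = 0.174.
P(Y = 14) = (1−p)^13 · p = 0.083318 · 0.174 = 0.0144974

0.01450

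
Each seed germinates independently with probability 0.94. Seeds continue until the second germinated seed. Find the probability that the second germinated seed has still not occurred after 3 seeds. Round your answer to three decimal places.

Needing more than 3 seeds ⇔ fewer than 2 successes in the first 3. With X ~ Binomial(3, 0.94), P(Y > 3) = P(X ≤ 1).
  k=0: C(3,0)·0.94^0·0.06^3 = 0.00022
  k=1: C(3,1)·0.94^1·0.06^2 = 0.01015
P(X ≤ 1) = 0.01037

0.010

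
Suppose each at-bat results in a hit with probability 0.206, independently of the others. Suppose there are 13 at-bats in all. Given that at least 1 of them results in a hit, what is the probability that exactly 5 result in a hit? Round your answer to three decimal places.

0.079

X ~ Binomial(13, 0.206). Want P(X=5 | X≥1) = P(X=5) / P(X≥1).
P(X=5) = C(13,5)·0.206^5·0.794^8 = 0.07542
P(X≥1) = 1 − 0.04985 = 0.95015
Ratio = 0.07542 / 0.95015 = 0.07938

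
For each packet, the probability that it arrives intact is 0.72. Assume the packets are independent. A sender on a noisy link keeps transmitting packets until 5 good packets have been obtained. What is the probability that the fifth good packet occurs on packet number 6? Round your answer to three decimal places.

Y = trial on which the fifth success occurs; negative binomial, r=5, p=0.72.
P(Y=6) = C(5,4) · p^5 · (1−p)^1
= 5 · 0.19349 · 0.28 = 0.27089

0.271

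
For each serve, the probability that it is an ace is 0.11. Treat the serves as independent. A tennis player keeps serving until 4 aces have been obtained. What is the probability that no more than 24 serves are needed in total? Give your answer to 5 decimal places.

Finishing within 24 serves ⇔ at least 4 successes in the first 24. With X ~ Binomial(24, 0.11), P(Y ≤ 24) = 1 − P(X ≤ 3).
  k=0: C(24,0)·0.11^0·0.89^24 = 0.0610043
  k=1: C(24,1)·0.11^1·0.89^23 = 0.1809565
  k=2: C(24,2)·0.11^2·0.89^22 = 0.2572022
  k=3: C(24,3)·0.11^3·0.89^21 = 0.2331196
1 − 0.7322824 = 0.2677176

0.26772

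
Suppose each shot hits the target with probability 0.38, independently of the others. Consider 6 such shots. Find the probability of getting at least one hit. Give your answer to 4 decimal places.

0.9432

P(at least one) = 1 − P(none) = 1 − (1 − 0.38)^6
= 1 − 0.056800 = 0.943200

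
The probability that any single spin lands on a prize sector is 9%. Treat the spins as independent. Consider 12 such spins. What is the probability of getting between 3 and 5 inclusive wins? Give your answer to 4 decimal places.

X ~ Binomial(12, 0.09); P(3 ≤ X ≤ 5) = Σ C(12,k) p^k (1−p)^(12−k) over k:
  k=3: C(12,3)·0.09^3·0.91^9 = 0.068631
  k=4: C(12,4)·0.09^4·0.91^8 = 0.015272
  k=5: C(12,5)·0.09^5·0.91^7 = 0.002417
Total = 0.086320

0.0863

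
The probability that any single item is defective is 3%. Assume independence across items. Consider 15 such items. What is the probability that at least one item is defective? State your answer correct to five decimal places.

0.36675

P(at least one) = 1 − P(none) = 1 − (1 − 0.03)^15
= 1 − 0.6332512 = 0.3667488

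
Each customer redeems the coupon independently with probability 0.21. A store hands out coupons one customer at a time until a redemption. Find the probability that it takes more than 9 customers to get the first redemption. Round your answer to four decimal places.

Y = number of customers to the first success; geometric, p = 0.21.
P(Y > 9) = P(first 9 all fail) = (1−p)^9 = 0.119852

0.1199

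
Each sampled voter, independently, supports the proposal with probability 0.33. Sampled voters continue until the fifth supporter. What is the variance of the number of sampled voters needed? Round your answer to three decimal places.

Y = total sampled voters until the fifth success; negative binomial with r=5, p=0.33.
Var(Y) = r(1−p)/p² = 5·0.67 / 0.33² = 30.76217

30.762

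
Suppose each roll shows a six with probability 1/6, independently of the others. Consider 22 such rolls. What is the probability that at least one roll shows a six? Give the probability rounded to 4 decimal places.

P(at least one) = 1 − P(none) = 1 − (1 − 0.166667)^22
= 1 − 0.018114 = 0.981886

0.9819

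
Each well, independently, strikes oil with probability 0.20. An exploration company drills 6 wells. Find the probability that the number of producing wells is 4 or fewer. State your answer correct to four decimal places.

X ~ Binomial(6, 0.20); P(X ≤ 4) = Σ C(6,k) p^k (1−p)^(6−k) over k:
  k=0: C(6,0)·0.20^0·0.80^6 = 0.262144
  k=1: C(6,1)·0.20^1·0.80^5 = 0.393216
  k=2: C(6,2)·0.20^2·0.80^4 = 0.245760
  k=3: C(6,3)·0.20^3·0.80^3 = 0.081920
  k=4: C(6,4)·0.20^4·0.80^2 = 0.015360
Total = 0.998400

0.9984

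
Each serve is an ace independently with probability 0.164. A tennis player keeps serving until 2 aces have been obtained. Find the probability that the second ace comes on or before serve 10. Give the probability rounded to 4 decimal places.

Finishing within 10 serves ⇔ at least 2 successes in the first 10. With X ~ Binomial(10, 0.164), P(Y ≤ 10) = 1 − P(X ≤ 1).
  k=0: C(10,0)·0.164^0·0.836^10 = 0.166749
  k=1: C(10,1)·0.164^1·0.836^9 = 0.327115
1 − 0.493864 = 0.506136

0.5061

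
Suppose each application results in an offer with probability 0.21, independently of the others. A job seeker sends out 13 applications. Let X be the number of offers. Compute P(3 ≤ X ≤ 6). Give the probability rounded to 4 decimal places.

X ~ Binomial(13, 0.21); P(3 ≤ X ≤ 6) = Σ C(13,k) p^k (1−p)^(13−k) over k:
  k=3: C(13,3)·0.21^3·0.79^10 = 0.250781
  k=4: C(13,4)·0.21^4·0.79^9 = 0.166658
  k=5: C(13,5)·0.21^5·0.79^8 = 0.079743
  k=6: C(13,6)·0.21^6·0.79^7 = 0.028263
Total = 0.525446

0.5254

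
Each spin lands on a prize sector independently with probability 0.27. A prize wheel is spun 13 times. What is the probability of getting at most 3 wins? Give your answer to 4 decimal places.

X ~ Binomial(13, 0.27); P(X ≤ 3) = Σ C(13,k) p^k (1−p)^(13−k) over k:
  k=0: C(13,0)·0.27^0·0.73^13 = 0.016718
  k=1: C(13,1)·0.27^1·0.73^12 = 0.080386
  k=2: C(13,2)·0.27^2·0.73^11 = 0.178391
  k=3: C(13,3)·0.27^3·0.73^10 = 0.241928
Total = 0.517424

0.5174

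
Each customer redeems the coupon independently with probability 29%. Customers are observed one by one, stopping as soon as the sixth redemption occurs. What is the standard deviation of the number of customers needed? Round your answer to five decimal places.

Y = total customers until the sixth success; negative binomial with r=6, p=0.29.
SD(Y) = √[r(1−p)/p²] = √(50.6539834) = 7.1171612

7.11716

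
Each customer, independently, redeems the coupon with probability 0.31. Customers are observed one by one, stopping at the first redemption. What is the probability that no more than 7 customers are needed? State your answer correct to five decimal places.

Y = number of customers to the first success; geometric, p = 0.31.
P(Y ≤ 7) = 1 − (1−p)^7 = 1 − 0.0744635 = 0.9255365

0.92554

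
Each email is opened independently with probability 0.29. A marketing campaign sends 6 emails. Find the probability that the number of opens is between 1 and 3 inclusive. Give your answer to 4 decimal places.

X ~ Binomial(6, 0.29); P(1 ≤ X ≤ 3) = Σ C(6,k) p^k (1−p)^(6−k) over k:
  k=1: C(6,1)·0.29^1·0.71^5 = 0.313936
  k=2: C(6,2)·0.29^2·0.71^4 = 0.320568
  k=3: C(6,3)·0.29^3·0.71^3 = 0.174582
Total = 0.809086

0.8091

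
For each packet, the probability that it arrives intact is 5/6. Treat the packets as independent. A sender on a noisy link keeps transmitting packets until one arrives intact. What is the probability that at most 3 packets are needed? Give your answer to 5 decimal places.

0.99537

Y = number of packets to the first success; geometric, p = 0.833333.
P(Y ≤ 3) = 1 − (1−p)^3 = 1 − 0.0046296 = 0.9953704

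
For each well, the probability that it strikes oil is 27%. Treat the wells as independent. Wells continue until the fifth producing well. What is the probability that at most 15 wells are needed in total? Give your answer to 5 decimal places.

Finishing within 15 wells ⇔ at least 5 successes in the first 15. With X ~ Binomial(15, 0.27), P(Y ≤ 15) = 1 − P(X ≤ 4).
  k=0: C(15,0)·0.27^0·0.73^15 = 0.0089093
  k=1: C(15,1)·0.27^1·0.73^14 = 0.0494282
  k=2: C(15,2)·0.27^2·0.73^13 = 0.1279717
  k=3: C(15,3)·0.27^3·0.73^12 = 0.2051054
  k=4: C(15,4)·0.27^4·0.73^11 = 0.2275827
1 − 0.6189973 = 0.3810027

0.38100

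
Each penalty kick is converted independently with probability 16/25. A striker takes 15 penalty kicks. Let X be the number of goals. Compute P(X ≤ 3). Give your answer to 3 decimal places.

0.001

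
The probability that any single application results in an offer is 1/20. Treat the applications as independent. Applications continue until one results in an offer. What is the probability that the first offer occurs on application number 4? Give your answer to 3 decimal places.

Geometric (trials to first success), p = 0.05.
P(Y = 4) = (1−p)^3 · p = 0.85737 · 0.05 = 0.04287

0.043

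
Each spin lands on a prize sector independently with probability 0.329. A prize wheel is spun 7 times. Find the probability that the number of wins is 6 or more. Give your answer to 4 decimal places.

X ~ Binomial(7, 0.329); P(X ≥ 6) = Σ C(7,k) p^k (1−p)^(7−k) over k:
  k=6: C(7,6)·0.329^6·0.671^1 = 0.005957
  k=7: C(7,7)·0.329^7·0.671^0 = 0.000417
Total = 0.006374

0.0064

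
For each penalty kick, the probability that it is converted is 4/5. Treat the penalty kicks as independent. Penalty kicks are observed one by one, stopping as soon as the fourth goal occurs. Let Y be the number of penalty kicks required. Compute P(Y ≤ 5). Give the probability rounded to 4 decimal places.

0.7373

Finishing within 5 penalty kicks ⇔ at least 4 successes in the first 5. With X ~ Binomial(5, 0.80), P(Y ≤ 5) = 1 − P(X ≤ 3).
  k=0: C(5,0)·0.80^0·0.20^5 = 0.000320
  k=1: C(5,1)·0.80^1·0.20^4 = 0.006400
  k=2: C(5,2)·0.80^2·0.20^3 = 0.051200
  k=3: C(5,3)·0.80^3·0.20^2 = 0.204800
1 − 0.262720 = 0.737280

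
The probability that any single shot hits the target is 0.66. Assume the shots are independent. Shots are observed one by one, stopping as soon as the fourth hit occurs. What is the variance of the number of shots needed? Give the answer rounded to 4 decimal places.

3.1221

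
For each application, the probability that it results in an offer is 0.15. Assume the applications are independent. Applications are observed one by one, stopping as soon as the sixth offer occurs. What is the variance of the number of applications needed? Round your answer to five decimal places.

226.66667

Y = total applications until the sixth success; negative binomial with r=6, p=0.15.
Var(Y) = r(1−p)/p² = 6·0.85 / 0.15² = 226.6666667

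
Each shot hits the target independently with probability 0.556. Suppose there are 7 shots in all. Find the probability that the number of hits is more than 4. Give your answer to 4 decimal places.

0.3282

X ~ Binomial(7, 0.556); P(X ≥ 5) = Σ C(7,k) p^k (1−p)^(7−k) over k:
  k=5: C(7,5)·0.556^5·0.444^2 = 0.219968
  k=6: C(7,6)·0.556^6·0.444^1 = 0.091818
  k=7: C(7,7)·0.556^7·0.444^0 = 0.016426
Total = 0.328212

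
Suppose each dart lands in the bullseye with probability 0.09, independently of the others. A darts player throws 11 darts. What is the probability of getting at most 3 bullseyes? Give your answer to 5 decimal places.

X ~ Binomial(11, 0.09); P(X ≤ 3) = Σ C(11,k) p^k (1−p)^(11−k) over k:
  k=0: C(11,0)·0.09^0·0.91^11 = 0.3543687
  k=1: C(11,1)·0.09^1·0.91^10 = 0.3855220
  k=2: C(11,2)·0.09^2·0.91^9 = 0.1906427
  k=3: C(11,3)·0.09^3·0.91^8 = 0.0565643
Total = 0.9870977

0.98710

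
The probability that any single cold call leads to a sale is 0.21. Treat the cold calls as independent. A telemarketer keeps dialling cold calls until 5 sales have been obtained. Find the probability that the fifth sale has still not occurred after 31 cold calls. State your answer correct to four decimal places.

0.1902

Needing more than 31 cold calls ⇔ fewer than 5 successes in the first 31. With X ~ Binomial(31, 0.21), P(Y > 31) = P(X ≤ 4).
  k=0: C(31,0)·0.21^0·0.79^31 = 0.000671
  k=1: C(31,1)·0.21^1·0.79^30 = 0.005526
  k=2: C(31,2)·0.21^2·0.79^29 = 0.022033
  k=3: C(31,3)·0.21^3·0.79^28 = 0.056617
  k=4: C(31,4)·0.21^4·0.79^27 = 0.105350
P(X ≤ 4) = 0.190197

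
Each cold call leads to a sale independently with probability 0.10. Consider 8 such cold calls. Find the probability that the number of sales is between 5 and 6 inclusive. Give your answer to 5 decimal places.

X ~ Binomial(8, 0.10); P(5 ≤ X ≤ 6) = Σ C(8,k) p^k (1−p)^(8−k) over k:
  k=5: C(8,5)·0.10^5·0.90^3 = 0.0004082
  k=6: C(8,6)·0.10^6·0.90^2 = 0.0000227
Total = 0.0004309

0.00043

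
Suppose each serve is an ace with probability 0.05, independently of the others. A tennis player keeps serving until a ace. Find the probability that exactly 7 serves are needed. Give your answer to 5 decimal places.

0.03675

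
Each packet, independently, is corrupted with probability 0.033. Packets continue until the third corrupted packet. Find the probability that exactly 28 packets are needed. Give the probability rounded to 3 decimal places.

Y = trial on which the third success occurs; negative binomial, r=3, p=0.033.
P(Y=28) = C(27,2) · p^3 · (1−p)^25
= 351 · 3.5937e-05 · 0.43218 = 0.00545

0.005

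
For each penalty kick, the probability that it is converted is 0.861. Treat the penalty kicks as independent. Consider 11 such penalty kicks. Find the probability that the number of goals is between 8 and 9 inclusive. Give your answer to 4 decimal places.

X ~ Binomial(11, 0.861); P(8 ≤ X ≤ 9) = Σ C(11,k) p^k (1−p)^(11−k) over k:
  k=8: C(11,8)·0.861^8·0.139^3 = 0.133830
  k=9: C(11,9)·0.861^9·0.139^2 = 0.276325
Total = 0.410155

0.4102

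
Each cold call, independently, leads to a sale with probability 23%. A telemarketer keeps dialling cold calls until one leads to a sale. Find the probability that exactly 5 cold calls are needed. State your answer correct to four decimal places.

Geometric (trials to first success), p = 0.23.
P(Y = 5) = (1−p)^4 · p = 0.35153 · 0.23 = 0.080852

0.0809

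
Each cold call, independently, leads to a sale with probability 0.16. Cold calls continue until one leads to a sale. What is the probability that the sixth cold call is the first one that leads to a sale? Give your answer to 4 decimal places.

Geometric (trials to first success), p = 0.16.
P(Y = 6) = (1−p)^5 · p = 0.41821 · 0.16 = 0.066914

0.0669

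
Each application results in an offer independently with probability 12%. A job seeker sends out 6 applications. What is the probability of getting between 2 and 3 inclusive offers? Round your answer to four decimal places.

0.1531

X ~ Binomial(6, 0.12); P(2 ≤ X ≤ 3) = Σ C(6,k) p^k (1−p)^(6−k) over k:
  k=2: C(6,2)·0.12^2·0.88^4 = 0.129534
  k=3: C(6,3)·0.12^3·0.88^3 = 0.023552
Total = 0.153086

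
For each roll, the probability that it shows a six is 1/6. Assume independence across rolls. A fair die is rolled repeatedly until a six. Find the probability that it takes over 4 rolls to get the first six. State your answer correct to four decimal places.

0.4823

Y = number of rolls to the first success; geometric, p = 0.166667.
P(Y > 4) = P(first 4 all fail) = (1−p)^4 = 0.482253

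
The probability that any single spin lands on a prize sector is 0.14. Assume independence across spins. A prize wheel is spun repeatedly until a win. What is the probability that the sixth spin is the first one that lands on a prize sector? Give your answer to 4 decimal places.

0.0659

Geometric (trials to first success), p = 0.14.
P(Y = 6) = (1−p)^5 · p = 0.47043 · 0.14 = 0.065860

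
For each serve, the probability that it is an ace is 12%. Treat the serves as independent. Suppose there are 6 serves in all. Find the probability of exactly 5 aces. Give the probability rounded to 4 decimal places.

0.0001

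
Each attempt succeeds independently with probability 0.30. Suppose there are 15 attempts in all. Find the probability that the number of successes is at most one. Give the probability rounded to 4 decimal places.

0.0353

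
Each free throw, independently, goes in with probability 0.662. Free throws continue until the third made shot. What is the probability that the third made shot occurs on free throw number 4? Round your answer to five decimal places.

0.29418

Y = trial on which the third success occurs; negative binomial, r=3, p=0.662.
P(Y=4) = C(3,2) · p^3 · (1−p)^1
= 3 · 0.29012 · 0.338 = 0.2941792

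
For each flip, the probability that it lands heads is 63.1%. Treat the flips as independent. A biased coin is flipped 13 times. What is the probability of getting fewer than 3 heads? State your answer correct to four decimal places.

0.0006

X ~ Binomial(13, 0.631); P(X ≤ 2) = Σ C(13,k) p^k (1−p)^(13−k) over k:
  k=0: C(13,0)·0.631^0·0.369^13 = 0.000002
  k=1: C(13,1)·0.631^1·0.369^12 = 0.000052
  k=2: C(13,2)·0.631^2·0.369^11 = 0.000536
Total = 0.000591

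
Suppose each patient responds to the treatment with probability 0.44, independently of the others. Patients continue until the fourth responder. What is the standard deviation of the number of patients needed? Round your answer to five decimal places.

3.40151

Y = total patients until the fourth success; negative binomial with r=4, p=0.44.
SD(Y) = √[r(1−p)/p²] = √(11.5702479) = 3.4015067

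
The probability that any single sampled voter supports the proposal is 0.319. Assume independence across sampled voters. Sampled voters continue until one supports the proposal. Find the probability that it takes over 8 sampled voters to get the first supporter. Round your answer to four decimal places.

0.0463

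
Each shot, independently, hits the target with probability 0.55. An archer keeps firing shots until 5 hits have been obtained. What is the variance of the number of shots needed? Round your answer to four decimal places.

7.4380

Y = total shots until the fifth success; negative binomial with r=5, p=0.55.
Var(Y) = r(1−p)/p² = 5·0.45 / 0.55² = 7.438017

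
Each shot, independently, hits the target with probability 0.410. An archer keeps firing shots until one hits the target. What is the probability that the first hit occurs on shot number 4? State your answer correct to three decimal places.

Geometric (trials to first success), p = 0.41.
P(Y = 4) = (1−p)^3 · p = 0.20538 · 0.41 = 0.08421

0.084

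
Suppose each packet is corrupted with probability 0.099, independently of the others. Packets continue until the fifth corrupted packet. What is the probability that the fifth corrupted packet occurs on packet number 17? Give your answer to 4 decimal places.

0.0050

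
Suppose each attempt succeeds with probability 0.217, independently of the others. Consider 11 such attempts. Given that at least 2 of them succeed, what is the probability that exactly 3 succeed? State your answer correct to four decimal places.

0.3284

X ~ Binomial(11, 0.217). Want P(X=3 | X≥2) = P(X=3) / P(X≥2).
P(X=3) = C(11,3)·0.217^3·0.783^8 = 0.238208
P(X≥2) = 1 − 0.067823 − 0.206762 = 0.725415
Ratio = 0.238208 / 0.725415 = 0.328375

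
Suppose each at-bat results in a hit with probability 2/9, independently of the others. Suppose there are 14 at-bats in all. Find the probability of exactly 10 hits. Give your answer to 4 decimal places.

0.0001

X ~ Binomial(n=14, p=0.222222).
P(X=10) = C(14,10) · p^10 · (1−p)^4
= 1001 · 2.9368e-07 · 0.36595 = 0.000108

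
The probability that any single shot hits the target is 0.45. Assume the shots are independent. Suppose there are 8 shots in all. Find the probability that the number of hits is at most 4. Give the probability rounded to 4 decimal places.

0.7396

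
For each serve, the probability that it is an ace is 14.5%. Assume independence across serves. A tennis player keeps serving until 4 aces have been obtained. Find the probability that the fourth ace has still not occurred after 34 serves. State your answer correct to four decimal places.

0.2533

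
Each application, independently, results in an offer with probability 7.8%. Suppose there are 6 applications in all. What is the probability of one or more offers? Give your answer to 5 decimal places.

P(at least one) = 1 − P(none) = 1 − (1 − 0.078)^6
= 1 − 0.6143071 = 0.3856929

0.38569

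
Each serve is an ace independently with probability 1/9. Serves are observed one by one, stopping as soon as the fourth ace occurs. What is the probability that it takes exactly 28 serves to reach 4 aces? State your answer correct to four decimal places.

Y = trial on which the fourth success occurs; negative binomial, r=4, p=0.111111.
P(Y=28) = C(27,3) · p^4 · (1−p)^24
= 2925 · 0.00015242 · 0.059202 = 0.026393

0.0264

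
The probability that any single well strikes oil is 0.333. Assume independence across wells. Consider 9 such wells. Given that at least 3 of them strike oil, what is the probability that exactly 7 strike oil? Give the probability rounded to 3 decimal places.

X ~ Binomial(9, 0.333). Want P(X=7 | X≥3) = P(X=7) / P(X≥3).
P(X=7) = C(9,7)·0.333^7·0.667^2 = 0.00727
P(X≥3) = 1 − 0.02613 − 0.11741 − 0.23446 = 0.62200
Ratio = 0.00727 / 0.62200 = 0.01169

0.012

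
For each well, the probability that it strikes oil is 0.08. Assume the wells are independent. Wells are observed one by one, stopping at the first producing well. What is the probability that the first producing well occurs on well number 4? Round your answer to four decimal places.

Geometric (trials to first success), p = 0.08.
P(Y = 4) = (1−p)^3 · p = 0.77869 · 0.08 = 0.062295

0.0623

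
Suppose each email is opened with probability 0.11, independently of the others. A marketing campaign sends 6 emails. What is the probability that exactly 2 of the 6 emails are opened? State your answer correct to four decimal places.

X ~ Binomial(n=6, p=0.11).
P(X=2) = C(6,2) · p^2 · (1−p)^4
= 15 · 0.0121 · 0.62742 = 0.113877

0.1139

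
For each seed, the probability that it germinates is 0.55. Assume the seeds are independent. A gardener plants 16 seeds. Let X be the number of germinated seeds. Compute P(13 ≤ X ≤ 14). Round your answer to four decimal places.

X ~ Binomial(16, 0.55); P(13 ≤ X ≤ 14) = Σ C(16,k) p^k (1−p)^(16−k) over k:
  k=13: C(16,13)·0.55^13·0.45^3 = 0.021505
  k=14: C(16,14)·0.55^14·0.45^2 = 0.005632
Total = 0.027137

0.0271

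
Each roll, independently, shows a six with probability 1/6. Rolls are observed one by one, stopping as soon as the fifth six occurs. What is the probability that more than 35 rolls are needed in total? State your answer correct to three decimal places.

Needing more than 35 rolls ⇔ fewer than 5 successes in the first 35. With X ~ Binomial(35, 0.166667), P(Y > 35) = P(X ≤ 4).
  k=0: C(35,0)·0.166667^0·0.833333^35 = 0.00169
  k=1: C(35,1)·0.166667^1·0.833333^34 = 0.01185
  k=2: C(35,2)·0.166667^2·0.833333^33 = 0.04029
  k=3: C(35,3)·0.166667^3·0.833333^32 = 0.08865
  k=4: C(35,4)·0.166667^4·0.833333^31 = 0.14183
P(X ≤ 4) = 0.28432

0.284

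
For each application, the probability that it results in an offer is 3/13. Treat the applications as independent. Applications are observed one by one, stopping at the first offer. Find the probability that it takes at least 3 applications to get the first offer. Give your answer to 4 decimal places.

Y = number of applications to the first success; geometric, p = 0.230769.
P(Y > 2) = P(first 2 all fail) = (1−p)^2 = 0.591716

0.5917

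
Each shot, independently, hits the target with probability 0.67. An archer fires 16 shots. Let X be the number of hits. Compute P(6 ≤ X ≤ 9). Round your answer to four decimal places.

X ~ Binomial(16, 0.67); P(6 ≤ X ≤ 9) = Σ C(16,k) p^k (1−p)^(16−k) over k:
  k=6: C(16,6)·0.67^6·0.33^10 = 0.011095
  k=7: C(16,7)·0.67^7·0.33^9 = 0.032179
  k=8: C(16,8)·0.67^8·0.33^8 = 0.073500
  k=9: C(16,9)·0.67^9·0.33^7 = 0.132647
Total = 0.249421

0.2494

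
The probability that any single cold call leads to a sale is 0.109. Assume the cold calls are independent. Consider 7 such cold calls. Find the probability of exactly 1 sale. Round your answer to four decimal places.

X ~ Binomial(n=7, p=0.109).
P(X=1) = C(7,1) · p^1 · (1−p)^6
= 7 · 0.109 · 0.50034 = 0.381760

0.3818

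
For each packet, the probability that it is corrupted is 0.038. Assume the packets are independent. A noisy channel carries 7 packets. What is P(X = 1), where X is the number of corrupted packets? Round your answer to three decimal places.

0.211

X ~ Binomial(n=7, p=0.038).
P(X=1) = C(7,1) · p^1 · (1−p)^6
= 7 · 0.038 · 0.79259 = 0.21083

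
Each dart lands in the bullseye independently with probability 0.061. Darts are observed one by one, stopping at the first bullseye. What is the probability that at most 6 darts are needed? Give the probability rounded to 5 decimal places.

0.31452

Y = number of darts to the first success; geometric, p = 0.061.
P(Y ≤ 6) = 1 − (1−p)^6 = 1 − 0.6854781 = 0.3145219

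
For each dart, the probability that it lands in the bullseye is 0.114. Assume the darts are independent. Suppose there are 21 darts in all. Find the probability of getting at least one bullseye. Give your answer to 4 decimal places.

P(at least one) = 1 − P(none) = 1 − (1 − 0.114)^21
= 1 − 0.078724 = 0.921276

0.9213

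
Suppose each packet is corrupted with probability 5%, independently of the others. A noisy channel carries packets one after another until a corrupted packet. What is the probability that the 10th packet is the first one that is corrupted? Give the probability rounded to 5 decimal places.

0.03151

Geometric (trials to first success), p = 0.05.
P(Y = 10) = (1−p)^9 · p = 0.63025 · 0.05 = 0.0315125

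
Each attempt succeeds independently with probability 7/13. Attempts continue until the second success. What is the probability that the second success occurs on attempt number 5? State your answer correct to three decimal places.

Y = trial on which the second success occurs; negative binomial, r=2, p=0.538462.
P(Y=5) = C(4,1) · p^2 · (1−p)^3
= 4 · 0.28994 · 0.098316 = 0.11402

0.114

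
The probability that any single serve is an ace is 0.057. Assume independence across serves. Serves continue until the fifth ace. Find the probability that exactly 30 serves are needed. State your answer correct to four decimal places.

Y = trial on which the fifth success occurs; negative binomial, r=5, p=0.057.
P(Y=30) = C(29,4) · p^5 · (1−p)^25
= 23751 · 6.0169e-07 · 0.23056 = 0.003295

0.0033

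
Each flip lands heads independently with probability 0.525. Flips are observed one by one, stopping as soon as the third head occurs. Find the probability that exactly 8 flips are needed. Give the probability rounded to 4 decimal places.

Y = trial on which the third success occurs; negative binomial, r=3, p=0.525.
P(Y=8) = C(7,2) · p^3 · (1−p)^5
= 21 · 0.1447 · 0.024181 = 0.073479

0.0735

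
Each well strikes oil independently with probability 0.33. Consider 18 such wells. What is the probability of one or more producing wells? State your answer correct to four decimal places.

P(at least one) = 1 − P(none) = 1 − (1 − 0.33)^18
= 1 − 0.000740 = 0.999260

0.9993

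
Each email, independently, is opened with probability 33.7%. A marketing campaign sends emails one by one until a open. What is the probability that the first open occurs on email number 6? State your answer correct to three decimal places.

0.043

Geometric (trials to first success), p = 0.337.
P(Y = 6) = (1−p)^5 · p = 0.12811 · 0.337 = 0.04317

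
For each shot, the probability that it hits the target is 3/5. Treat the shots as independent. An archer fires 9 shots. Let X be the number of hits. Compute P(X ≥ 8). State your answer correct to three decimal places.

0.071

X ~ Binomial(9, 0.60); P(X ≥ 8) = Σ C(9,k) p^k (1−p)^(9−k) over k:
  k=8: C(9,8)·0.60^8·0.40^1 = 0.06047
  k=9: C(9,9)·0.60^9·0.40^0 = 0.01008
Total = 0.07054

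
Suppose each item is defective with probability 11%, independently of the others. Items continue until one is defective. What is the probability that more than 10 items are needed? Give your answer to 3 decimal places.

Y = number of items to the first success; geometric, p = 0.11.
P(Y > 10) = P(first 10 all fail) = (1−p)^10 = 0.31182

0.312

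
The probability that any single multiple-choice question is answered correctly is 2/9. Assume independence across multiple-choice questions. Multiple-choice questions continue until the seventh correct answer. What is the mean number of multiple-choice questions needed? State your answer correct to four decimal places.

31.5000

Y = total multiple-choice questions until the seventh success; negative binomial with r=7, p=0.222222.
E[Y] = r / p = 7 / 0.222222 = 31.500000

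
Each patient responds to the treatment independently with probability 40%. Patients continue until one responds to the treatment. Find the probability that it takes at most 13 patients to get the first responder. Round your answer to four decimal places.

0.9987

Y = number of patients to the first success; geometric, p = 0.40.
P(Y ≤ 13) = 1 − (1−p)^13 = 1 − 0.001306 = 0.998694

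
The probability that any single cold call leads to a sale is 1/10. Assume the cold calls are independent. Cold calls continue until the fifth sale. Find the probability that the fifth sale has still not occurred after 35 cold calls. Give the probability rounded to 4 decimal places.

Needing more than 35 cold calls ⇔ fewer than 5 successes in the first 35. With X ~ Binomial(35, 0.10), P(Y > 35) = P(X ≤ 4).
  k=0: C(35,0)·0.10^0·0.90^35 = 0.025032
  k=1: C(35,1)·0.10^1·0.90^34 = 0.097345
  k=2: C(35,2)·0.10^2·0.90^33 = 0.183874
  k=3: C(35,3)·0.10^3·0.90^32 = 0.224735
  k=4: C(35,4)·0.10^4·0.90^31 = 0.199764
P(X ≤ 4) = 0.730749

0.7307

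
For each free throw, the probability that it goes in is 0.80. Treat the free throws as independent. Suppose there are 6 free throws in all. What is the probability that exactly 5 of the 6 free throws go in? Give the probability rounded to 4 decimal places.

0.3932

X ~ Binomial(n=6, p=0.80).
P(X=5) = C(6,5) · p^5 · (1−p)^1
= 6 · 0.32768 · 0.2 = 0.393216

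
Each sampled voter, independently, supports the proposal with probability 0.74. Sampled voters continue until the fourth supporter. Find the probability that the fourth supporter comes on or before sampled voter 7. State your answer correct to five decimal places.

0.91984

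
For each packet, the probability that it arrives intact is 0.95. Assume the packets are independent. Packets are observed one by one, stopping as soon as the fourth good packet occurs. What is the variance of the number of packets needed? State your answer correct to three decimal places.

Y = total packets until the fourth success; negative binomial with r=4, p=0.95.
Var(Y) = r(1−p)/p² = 4·0.05 / 0.95² = 0.22161

0.222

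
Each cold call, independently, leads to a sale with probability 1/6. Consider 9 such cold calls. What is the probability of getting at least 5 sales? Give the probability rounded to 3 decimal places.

0.009

X ~ Binomial(9, 0.166667); P(X ≥ 5) = Σ C(9,k) p^k (1−p)^(9−k) over k:
  k=5: C(9,5)·0.166667^5·0.833333^4 = 0.00781
  k=6: C(9,6)·0.166667^6·0.833333^3 = 0.00104
  k=7: C(9,7)·0.166667^7·0.833333^2 = 0.00009
  k=8: C(9,8)·0.166667^8·0.833333^1 = 0.00000
  k=9: C(9,9)·0.166667^9·0.833333^0 = 0.00000
Total = 0.00895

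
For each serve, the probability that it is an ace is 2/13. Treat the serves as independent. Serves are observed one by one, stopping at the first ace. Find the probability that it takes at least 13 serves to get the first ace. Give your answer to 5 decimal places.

0.13471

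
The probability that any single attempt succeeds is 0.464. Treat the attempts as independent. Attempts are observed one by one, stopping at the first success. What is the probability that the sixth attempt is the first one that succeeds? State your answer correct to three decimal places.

0.021

Geometric (trials to first success), p = 0.464.
P(Y = 6) = (1−p)^5 · p = 0.044241 · 0.464 = 0.02053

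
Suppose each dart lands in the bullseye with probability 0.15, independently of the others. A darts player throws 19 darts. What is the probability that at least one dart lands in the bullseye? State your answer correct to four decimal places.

0.9544

P(at least one) = 1 − P(none) = 1 − (1 − 0.15)^19
= 1 − 0.045599 = 0.954401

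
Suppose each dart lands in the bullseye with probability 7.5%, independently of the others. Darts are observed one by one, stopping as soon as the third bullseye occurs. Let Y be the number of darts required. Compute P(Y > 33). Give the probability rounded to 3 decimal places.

0.545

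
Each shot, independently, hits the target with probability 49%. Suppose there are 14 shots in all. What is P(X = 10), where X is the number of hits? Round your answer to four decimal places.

X ~ Binomial(n=14, p=0.49).
P(X=10) = C(14,10) · p^10 · (1−p)^4
= 1001 · 0.00079792 · 0.067652 = 0.054035

0.0540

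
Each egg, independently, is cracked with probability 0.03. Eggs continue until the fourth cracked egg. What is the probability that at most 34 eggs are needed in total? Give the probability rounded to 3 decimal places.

Finishing within 34 eggs ⇔ at least 4 successes in the first 34. With X ~ Binomial(34, 0.03), P(Y ≤ 34) = 1 − P(X ≤ 3).
  k=0: C(34,0)·0.03^0·0.97^34 = 0.35501
  k=1: C(34,1)·0.03^1·0.97^33 = 0.37331
  k=2: C(34,2)·0.03^2·0.97^32 = 0.19050
  k=3: C(34,3)·0.03^3·0.97^31 = 0.06285
1 − 0.98167 = 0.01833

0.018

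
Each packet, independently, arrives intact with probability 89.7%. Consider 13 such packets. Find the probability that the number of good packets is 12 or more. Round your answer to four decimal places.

0.6067

X ~ Binomial(13, 0.897); P(X ≥ 12) = Σ C(13,k) p^k (1−p)^(13−k) over k:
  k=12: C(13,12)·0.897^12·0.103^1 = 0.363320
  k=13: C(13,13)·0.897^13·0.103^0 = 0.243389
Total = 0.606710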